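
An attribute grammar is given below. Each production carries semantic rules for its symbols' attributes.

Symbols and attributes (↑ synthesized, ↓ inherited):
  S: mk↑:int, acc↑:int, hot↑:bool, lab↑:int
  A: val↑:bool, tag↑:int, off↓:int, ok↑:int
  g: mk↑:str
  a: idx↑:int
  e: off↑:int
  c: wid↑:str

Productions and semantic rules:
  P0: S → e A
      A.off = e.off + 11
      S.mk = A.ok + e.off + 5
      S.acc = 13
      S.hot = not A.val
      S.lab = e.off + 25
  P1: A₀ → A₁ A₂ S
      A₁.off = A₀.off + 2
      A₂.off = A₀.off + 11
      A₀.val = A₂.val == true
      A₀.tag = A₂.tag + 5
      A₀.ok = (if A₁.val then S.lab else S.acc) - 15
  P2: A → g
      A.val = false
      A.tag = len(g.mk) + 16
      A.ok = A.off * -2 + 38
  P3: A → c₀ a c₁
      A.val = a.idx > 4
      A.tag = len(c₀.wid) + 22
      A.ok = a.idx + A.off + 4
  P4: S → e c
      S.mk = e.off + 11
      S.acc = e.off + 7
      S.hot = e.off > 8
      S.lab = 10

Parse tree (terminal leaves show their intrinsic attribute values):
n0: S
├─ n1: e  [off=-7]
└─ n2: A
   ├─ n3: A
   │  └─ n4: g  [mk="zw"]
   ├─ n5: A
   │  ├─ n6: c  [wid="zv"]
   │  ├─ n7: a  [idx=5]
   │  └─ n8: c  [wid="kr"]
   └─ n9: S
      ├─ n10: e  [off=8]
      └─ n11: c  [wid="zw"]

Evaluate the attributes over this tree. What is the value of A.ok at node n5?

24

1. n1.off = -7  [terminal]
2. n2.off = 4  [e.off + 11]
3. n3.off = 6  [A₀.off + 2]
4. n4.mk = "zw"  [terminal]
5. n3.val = false  [false]
6. n3.tag = 18  [len(g.mk) + 16]
7. n3.ok = 26  [A.off * -2 + 38]
8. n5.off = 15  [A₀.off + 11]
9. n6.wid = "zv"  [terminal]
10. n7.idx = 5  [terminal]
11. n8.wid = "kr"  [terminal]
12. n5.val = true  [a.idx > 4]
13. n5.tag = 24  [len(c₀.wid) + 22]
14. n5.ok = 24  [a.idx + A.off + 4]
15. n10.off = 8  [terminal]
16. n11.wid = "zw"  [terminal]
17. n9.mk = 19  [e.off + 11]
18. n9.acc = 15  [e.off + 7]
19. n9.hot = false  [e.off > 8]
20. n9.lab = 10  [10]
21. n2.val = true  [A₂.val == true]
22. n2.tag = 29  [A₂.tag + 5]
23. n2.ok = 0  [(if A₁.val then S.lab else S.acc) - 15]
24. n0.mk = -2  [A.ok + e.off + 5]
25. n0.acc = 13  [13]
26. n0.hot = false  [not A.val]
27. n0.lab = 18  [e.off + 25]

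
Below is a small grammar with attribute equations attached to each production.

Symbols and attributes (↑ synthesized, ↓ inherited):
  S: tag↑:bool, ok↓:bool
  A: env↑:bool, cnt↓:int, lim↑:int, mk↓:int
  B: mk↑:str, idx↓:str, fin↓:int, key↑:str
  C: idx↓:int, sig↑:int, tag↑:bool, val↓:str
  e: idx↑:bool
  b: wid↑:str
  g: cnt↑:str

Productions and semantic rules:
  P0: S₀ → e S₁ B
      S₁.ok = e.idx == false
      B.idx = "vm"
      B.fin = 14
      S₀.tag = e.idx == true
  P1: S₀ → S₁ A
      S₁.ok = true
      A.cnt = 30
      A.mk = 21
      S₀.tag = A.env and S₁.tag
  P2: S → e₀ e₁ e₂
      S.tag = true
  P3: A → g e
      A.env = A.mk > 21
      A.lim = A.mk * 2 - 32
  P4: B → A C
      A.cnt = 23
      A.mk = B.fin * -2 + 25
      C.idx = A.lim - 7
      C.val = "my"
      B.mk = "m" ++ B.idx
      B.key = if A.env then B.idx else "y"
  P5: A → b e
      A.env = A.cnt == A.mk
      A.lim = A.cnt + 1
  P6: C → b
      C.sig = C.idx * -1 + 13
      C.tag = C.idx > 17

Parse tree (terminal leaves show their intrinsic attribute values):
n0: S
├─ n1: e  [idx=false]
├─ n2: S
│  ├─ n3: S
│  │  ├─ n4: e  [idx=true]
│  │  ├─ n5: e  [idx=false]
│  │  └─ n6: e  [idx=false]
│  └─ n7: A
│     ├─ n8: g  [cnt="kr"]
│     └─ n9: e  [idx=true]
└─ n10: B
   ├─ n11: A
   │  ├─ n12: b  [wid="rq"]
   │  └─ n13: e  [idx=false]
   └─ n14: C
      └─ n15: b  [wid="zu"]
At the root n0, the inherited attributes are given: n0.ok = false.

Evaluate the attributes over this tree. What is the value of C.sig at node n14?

-4

1. n0.ok = false  [given at root]
2. n1.idx = false  [terminal]
3. n2.ok = true  [e.idx == false]
4. n3.ok = true  [true]
5. n4.idx = true  [terminal]
6. n5.idx = false  [terminal]
7. n6.idx = false  [terminal]
8. n3.tag = true  [true]
9. n7.cnt = 30  [30]
10. n7.mk = 21  [21]
11. n8.cnt = "kr"  [terminal]
12. n9.idx = true  [terminal]
13. n7.env = false  [A.mk > 21]
14. n7.lim = 10  [A.mk * 2 - 32]
15. n2.tag = false  [A.env and S₁.tag]
16. n10.idx = "vm"  ["vm"]
17. n10.fin = 14  [14]
18. n11.cnt = 23  [23]
19. n11.mk = -3  [B.fin * -2 + 25]
20. n12.wid = "rq"  [terminal]
21. n13.idx = false  [terminal]
22. n11.env = false  [A.cnt == A.mk]
23. n11.lim = 24  [A.cnt + 1]
24. n14.idx = 17  [A.lim - 7]
25. n14.val = "my"  ["my"]
26. n15.wid = "zu"  [terminal]
27. n14.sig = -4  [C.idx * -1 + 13]
28. n14.tag = false  [C.idx > 17]
29. n10.mk = "mvm"  ["m" ++ B.idx]
30. n10.key = "y"  [if A.env then B.idx else "y"]
31. n0.tag = false  [e.idx == true]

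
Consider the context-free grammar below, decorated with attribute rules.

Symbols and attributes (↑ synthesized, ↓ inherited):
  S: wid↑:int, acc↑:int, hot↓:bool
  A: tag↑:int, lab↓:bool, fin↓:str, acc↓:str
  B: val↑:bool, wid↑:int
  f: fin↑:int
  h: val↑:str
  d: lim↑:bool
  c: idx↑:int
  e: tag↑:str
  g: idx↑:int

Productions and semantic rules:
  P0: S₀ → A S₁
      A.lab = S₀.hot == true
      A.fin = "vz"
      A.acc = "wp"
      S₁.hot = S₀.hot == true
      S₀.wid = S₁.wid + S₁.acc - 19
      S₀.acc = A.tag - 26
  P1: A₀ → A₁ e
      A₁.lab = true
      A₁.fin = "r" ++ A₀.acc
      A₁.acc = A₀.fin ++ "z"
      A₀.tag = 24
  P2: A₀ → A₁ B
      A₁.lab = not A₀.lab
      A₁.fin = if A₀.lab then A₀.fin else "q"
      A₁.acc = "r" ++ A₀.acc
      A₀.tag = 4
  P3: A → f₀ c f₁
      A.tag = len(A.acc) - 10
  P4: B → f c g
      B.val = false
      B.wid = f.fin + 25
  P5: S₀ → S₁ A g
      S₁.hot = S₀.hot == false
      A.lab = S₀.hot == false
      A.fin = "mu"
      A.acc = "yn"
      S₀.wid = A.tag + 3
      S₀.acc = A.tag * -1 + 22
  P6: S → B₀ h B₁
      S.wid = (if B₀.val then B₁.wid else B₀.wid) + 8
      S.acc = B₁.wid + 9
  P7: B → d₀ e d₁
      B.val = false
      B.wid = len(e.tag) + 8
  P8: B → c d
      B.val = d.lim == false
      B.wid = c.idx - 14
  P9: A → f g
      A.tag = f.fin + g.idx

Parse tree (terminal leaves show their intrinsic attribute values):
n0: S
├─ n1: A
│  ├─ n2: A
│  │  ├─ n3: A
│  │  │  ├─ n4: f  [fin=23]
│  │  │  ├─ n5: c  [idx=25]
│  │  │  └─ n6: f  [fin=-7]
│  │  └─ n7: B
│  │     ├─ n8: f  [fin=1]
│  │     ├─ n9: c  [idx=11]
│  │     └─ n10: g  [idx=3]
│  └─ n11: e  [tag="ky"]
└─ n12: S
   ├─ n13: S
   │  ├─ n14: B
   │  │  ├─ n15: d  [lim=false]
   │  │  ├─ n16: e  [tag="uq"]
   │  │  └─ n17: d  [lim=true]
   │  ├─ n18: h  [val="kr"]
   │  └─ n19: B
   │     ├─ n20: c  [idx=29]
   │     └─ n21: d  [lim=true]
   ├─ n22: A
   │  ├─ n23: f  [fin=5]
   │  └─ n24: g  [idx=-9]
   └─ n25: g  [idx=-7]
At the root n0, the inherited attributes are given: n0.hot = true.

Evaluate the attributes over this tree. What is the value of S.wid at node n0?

1. n0.hot = true  [given at root]
2. n1.lab = true  [S₀.hot == true]
3. n1.fin = "vz"  ["vz"]
4. n1.acc = "wp"  ["wp"]
5. n2.lab = true  [true]
6. n2.fin = "rwp"  ["r" ++ A₀.acc]
7. n2.acc = "vzz"  [A₀.fin ++ "z"]
8. n3.lab = false  [not A₀.lab]
9. n3.fin = "rwp"  [if A₀.lab then A₀.fin else "q"]
10. n3.acc = "rvzz"  ["r" ++ A₀.acc]
11. n4.fin = 23  [terminal]
12. n5.idx = 25  [terminal]
13. n6.fin = -7  [terminal]
14. n3.tag = -6  [len(A.acc) - 10]
15. n8.fin = 1  [terminal]
16. n9.idx = 11  [terminal]
17. n10.idx = 3  [terminal]
18. n7.val = false  [false]
19. n7.wid = 26  [f.fin + 25]
20. n2.tag = 4  [4]
21. n11.tag = "ky"  [terminal]
22. n1.tag = 24  [24]
23. n12.hot = true  [S₀.hot == true]
24. n13.hot = false  [S₀.hot == false]
25. n15.lim = false  [terminal]
26. n16.tag = "uq"  [terminal]
27. n17.lim = true  [terminal]
28. n14.val = false  [false]
29. n14.wid = 10  [len(e.tag) + 8]
30. n18.val = "kr"  [terminal]
31. n20.idx = 29  [terminal]
32. n21.lim = true  [terminal]
33. n19.val = false  [d.lim == false]
34. n19.wid = 15  [c.idx - 14]
35. n13.wid = 18  [(if B₀.val then B₁.wid else B₀.wid) + 8]
36. n13.acc = 24  [B₁.wid + 9]
37. n22.lab = false  [S₀.hot == false]
38. n22.fin = "mu"  ["mu"]
39. n22.acc = "yn"  ["yn"]
40. n23.fin = 5  [terminal]
41. n24.idx = -9  [terminal]
42. n22.tag = -4  [f.fin + g.idx]
43. n25.idx = -7  [terminal]
44. n12.wid = -1  [A.tag + 3]
45. n12.acc = 26  [A.tag * -1 + 22]
46. n0.wid = 6  [S₁.wid + S₁.acc - 19]
47. n0.acc = -2  [A.tag - 26]

6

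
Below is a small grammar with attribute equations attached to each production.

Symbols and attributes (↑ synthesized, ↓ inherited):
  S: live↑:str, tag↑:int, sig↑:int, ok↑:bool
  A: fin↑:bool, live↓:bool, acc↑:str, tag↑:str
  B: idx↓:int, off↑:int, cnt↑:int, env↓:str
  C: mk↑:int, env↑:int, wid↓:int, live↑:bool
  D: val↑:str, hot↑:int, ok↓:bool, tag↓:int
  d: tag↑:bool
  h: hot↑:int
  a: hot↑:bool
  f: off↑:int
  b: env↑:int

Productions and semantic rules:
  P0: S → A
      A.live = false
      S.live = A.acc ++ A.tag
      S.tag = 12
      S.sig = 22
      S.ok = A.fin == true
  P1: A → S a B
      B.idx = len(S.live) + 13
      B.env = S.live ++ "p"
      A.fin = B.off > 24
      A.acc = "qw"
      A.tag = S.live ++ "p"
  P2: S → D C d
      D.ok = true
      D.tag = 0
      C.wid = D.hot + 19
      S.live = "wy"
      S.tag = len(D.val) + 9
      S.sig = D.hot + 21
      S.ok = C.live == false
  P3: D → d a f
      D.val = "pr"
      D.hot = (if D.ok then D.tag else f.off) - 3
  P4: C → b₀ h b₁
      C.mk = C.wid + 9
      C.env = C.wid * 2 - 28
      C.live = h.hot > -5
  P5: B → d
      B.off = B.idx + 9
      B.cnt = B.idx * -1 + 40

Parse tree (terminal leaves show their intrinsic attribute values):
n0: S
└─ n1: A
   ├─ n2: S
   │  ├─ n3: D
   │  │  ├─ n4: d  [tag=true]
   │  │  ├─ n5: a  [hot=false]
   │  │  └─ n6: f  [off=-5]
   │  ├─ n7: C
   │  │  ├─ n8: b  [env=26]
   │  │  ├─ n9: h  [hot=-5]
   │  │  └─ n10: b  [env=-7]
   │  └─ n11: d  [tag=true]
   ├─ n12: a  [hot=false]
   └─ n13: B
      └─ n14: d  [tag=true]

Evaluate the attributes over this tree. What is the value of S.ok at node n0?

false

1. n1.live = false  [false]
2. n3.ok = true  [true]
3. n3.tag = 0  [0]
4. n4.tag = true  [terminal]
5. n5.hot = false  [terminal]
6. n6.off = -5  [terminal]
7. n3.val = "pr"  ["pr"]
8. n3.hot = -3  [(if D.ok then D.tag else f.off) - 3]
9. n7.wid = 16  [D.hot + 19]
10. n8.env = 26  [terminal]
11. n9.hot = -5  [terminal]
12. n10.env = -7  [terminal]
13. n7.mk = 25  [C.wid + 9]
14. n7.env = 4  [C.wid * 2 - 28]
15. n7.live = false  [h.hot > -5]
16. n11.tag = true  [terminal]
17. n2.live = "wy"  ["wy"]
18. n2.tag = 11  [len(D.val) + 9]
19. n2.sig = 18  [D.hot + 21]
20. n2.ok = true  [C.live == false]
21. n12.hot = false  [terminal]
22. n13.idx = 15  [len(S.live) + 13]
23. n13.env = "wyp"  [S.live ++ "p"]
24. n14.tag = true  [terminal]
25. n13.off = 24  [B.idx + 9]
26. n13.cnt = 25  [B.idx * -1 + 40]
27. n1.fin = false  [B.off > 24]
28. n1.acc = "qw"  ["qw"]
29. n1.tag = "wyp"  [S.live ++ "p"]
30. n0.live = "qwwyp"  [A.acc ++ A.tag]
31. n0.tag = 12  [12]
32. n0.sig = 22  [22]
33. n0.ok = false  [A.fin == true]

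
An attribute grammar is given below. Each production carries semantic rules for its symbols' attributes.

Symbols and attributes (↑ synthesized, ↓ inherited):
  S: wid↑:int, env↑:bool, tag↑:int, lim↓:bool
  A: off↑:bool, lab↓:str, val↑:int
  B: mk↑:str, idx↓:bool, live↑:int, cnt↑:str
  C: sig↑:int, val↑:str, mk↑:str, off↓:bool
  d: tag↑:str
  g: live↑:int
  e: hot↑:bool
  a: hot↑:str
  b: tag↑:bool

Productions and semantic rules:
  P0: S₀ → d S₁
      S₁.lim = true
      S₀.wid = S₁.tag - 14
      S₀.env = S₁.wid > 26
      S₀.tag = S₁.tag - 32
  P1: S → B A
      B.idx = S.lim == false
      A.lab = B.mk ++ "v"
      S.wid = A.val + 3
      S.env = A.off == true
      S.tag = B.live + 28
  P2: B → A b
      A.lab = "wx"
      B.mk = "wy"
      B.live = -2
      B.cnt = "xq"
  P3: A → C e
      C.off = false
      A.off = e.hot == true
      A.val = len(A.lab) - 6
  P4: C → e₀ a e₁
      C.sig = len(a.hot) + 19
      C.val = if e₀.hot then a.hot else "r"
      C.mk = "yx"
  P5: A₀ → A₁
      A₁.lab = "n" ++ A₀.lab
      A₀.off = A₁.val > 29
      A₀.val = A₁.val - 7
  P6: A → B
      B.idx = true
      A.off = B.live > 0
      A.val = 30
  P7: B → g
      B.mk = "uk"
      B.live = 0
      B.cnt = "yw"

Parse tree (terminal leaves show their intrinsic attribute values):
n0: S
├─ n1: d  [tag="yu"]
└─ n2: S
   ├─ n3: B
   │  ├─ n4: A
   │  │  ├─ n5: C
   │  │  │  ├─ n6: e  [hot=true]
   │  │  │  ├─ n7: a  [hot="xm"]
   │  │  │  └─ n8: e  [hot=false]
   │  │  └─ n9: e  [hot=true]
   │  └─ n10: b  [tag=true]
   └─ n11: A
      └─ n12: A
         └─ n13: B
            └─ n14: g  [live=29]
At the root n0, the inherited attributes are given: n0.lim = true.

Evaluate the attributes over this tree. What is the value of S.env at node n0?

1. n0.lim = true  [given at root]
2. n1.tag = "yu"  [terminal]
3. n2.lim = true  [true]
4. n3.idx = false  [S.lim == false]
5. n4.lab = "wx"  ["wx"]
6. n5.off = false  [false]
7. n6.hot = true  [terminal]
8. n7.hot = "xm"  [terminal]
9. n8.hot = false  [terminal]
10. n5.sig = 21  [len(a.hot) + 19]
11. n5.val = "xm"  [if e₀.hot then a.hot else "r"]
12. n5.mk = "yx"  ["yx"]
13. n9.hot = true  [terminal]
14. n4.off = true  [e.hot == true]
15. n4.val = -4  [len(A.lab) - 6]
16. n10.tag = true  [terminal]
17. n3.mk = "wy"  ["wy"]
18. n3.live = -2  [-2]
19. n3.cnt = "xq"  ["xq"]
20. n11.lab = "wyv"  [B.mk ++ "v"]
21. n12.lab = "nwyv"  ["n" ++ A₀.lab]
22. n13.idx = true  [true]
23. n14.live = 29  [terminal]
24. n13.mk = "uk"  ["uk"]
25. n13.live = 0  [0]
26. n13.cnt = "yw"  ["yw"]
27. n12.off = false  [B.live > 0]
28. n12.val = 30  [30]
29. n11.off = true  [A₁.val > 29]
30. n11.val = 23  [A₁.val - 7]
31. n2.wid = 26  [A.val + 3]
32. n2.env = true  [A.off == true]
33. n2.tag = 26  [B.live + 28]
34. n0.wid = 12  [S₁.tag - 14]
35. n0.env = false  [S₁.wid > 26]
36. n0.tag = -6  [S₁.tag - 32]

false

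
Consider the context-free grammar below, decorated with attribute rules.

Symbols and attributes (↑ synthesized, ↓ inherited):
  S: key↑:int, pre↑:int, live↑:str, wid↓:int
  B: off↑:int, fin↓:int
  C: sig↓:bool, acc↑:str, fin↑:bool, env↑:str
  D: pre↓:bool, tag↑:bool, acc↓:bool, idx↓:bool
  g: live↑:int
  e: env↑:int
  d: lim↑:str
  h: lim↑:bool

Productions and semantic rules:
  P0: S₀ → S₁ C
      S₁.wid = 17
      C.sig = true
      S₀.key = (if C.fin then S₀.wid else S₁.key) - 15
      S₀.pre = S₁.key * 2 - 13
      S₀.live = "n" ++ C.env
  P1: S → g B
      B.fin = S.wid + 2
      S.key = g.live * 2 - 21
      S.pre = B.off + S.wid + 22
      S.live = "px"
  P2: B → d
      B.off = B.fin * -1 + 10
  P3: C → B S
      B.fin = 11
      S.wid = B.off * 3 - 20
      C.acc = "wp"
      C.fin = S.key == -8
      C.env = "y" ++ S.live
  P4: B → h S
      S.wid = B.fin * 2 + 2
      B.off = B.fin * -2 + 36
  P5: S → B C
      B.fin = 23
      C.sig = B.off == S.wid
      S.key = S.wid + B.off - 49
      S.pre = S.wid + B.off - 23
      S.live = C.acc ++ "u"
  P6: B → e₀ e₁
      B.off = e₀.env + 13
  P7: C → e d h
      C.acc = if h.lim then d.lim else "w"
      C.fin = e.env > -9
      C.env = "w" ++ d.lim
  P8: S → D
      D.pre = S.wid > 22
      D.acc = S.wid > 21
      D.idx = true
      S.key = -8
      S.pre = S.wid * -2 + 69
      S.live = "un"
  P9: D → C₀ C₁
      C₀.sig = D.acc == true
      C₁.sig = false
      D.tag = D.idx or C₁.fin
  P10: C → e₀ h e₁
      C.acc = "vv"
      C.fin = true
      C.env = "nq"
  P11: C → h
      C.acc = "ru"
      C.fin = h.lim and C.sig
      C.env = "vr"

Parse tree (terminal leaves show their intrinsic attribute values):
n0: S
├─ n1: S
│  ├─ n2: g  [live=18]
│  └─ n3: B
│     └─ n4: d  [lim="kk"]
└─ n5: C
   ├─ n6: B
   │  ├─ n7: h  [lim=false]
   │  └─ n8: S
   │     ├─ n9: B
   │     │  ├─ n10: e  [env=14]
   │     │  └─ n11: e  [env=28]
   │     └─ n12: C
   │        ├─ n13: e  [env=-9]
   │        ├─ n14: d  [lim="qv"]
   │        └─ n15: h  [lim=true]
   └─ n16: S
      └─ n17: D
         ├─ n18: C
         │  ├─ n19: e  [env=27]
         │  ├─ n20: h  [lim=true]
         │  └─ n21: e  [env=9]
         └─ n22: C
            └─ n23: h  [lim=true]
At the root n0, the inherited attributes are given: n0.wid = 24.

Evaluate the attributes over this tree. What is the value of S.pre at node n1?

1. n0.wid = 24  [given at root]
2. n1.wid = 17  [17]
3. n2.live = 18  [terminal]
4. n3.fin = 19  [S.wid + 2]
5. n4.lim = "kk"  [terminal]
6. n3.off = -9  [B.fin * -1 + 10]
7. n1.key = 15  [g.live * 2 - 21]
8. n1.pre = 30  [B.off + S.wid + 22]
9. n1.live = "px"  ["px"]
10. n5.sig = true  [true]
11. n6.fin = 11  [11]
12. n7.lim = false  [terminal]
13. n8.wid = 24  [B.fin * 2 + 2]
14. n9.fin = 23  [23]
15. n10.env = 14  [terminal]
16. n11.env = 28  [terminal]
17. n9.off = 27  [e₀.env + 13]
18. n12.sig = false  [B.off == S.wid]
19. n13.env = -9  [terminal]
20. n14.lim = "qv"  [terminal]
21. n15.lim = true  [terminal]
22. n12.acc = "qv"  [if h.lim then d.lim else "w"]
23. n12.fin = false  [e.env > -9]
24. n12.env = "wqv"  ["w" ++ d.lim]
25. n8.key = 2  [S.wid + B.off - 49]
26. n8.pre = 28  [S.wid + B.off - 23]
27. n8.live = "qvu"  [C.acc ++ "u"]
28. n6.off = 14  [B.fin * -2 + 36]
29. n16.wid = 22  [B.off * 3 - 20]
30. n17.pre = false  [S.wid > 22]
31. n17.acc = true  [S.wid > 21]
32. n17.idx = true  [true]
33. n18.sig = true  [D.acc == true]
34. n19.env = 27  [terminal]
35. n20.lim = true  [terminal]
36. n21.env = 9  [terminal]
37. n18.acc = "vv"  ["vv"]
38. n18.fin = true  [true]
39. n18.env = "nq"  ["nq"]
40. n22.sig = false  [false]
41. n23.lim = true  [terminal]
42. n22.acc = "ru"  ["ru"]
43. n22.fin = false  [h.lim and C.sig]
44. n22.env = "vr"  ["vr"]
45. n17.tag = true  [D.idx or C₁.fin]
46. n16.key = -8  [-8]
47. n16.pre = 25  [S.wid * -2 + 69]
48. n16.live = "un"  ["un"]
49. n5.acc = "wp"  ["wp"]
50. n5.fin = true  [S.key == -8]
51. n5.env = "yun"  ["y" ++ S.live]
52. n0.key = 9  [(if C.fin then S₀.wid else S₁.key) - 15]
53. n0.pre = 17  [S₁.key * 2 - 13]
54. n0.live = "nyun"  ["n" ++ C.env]

30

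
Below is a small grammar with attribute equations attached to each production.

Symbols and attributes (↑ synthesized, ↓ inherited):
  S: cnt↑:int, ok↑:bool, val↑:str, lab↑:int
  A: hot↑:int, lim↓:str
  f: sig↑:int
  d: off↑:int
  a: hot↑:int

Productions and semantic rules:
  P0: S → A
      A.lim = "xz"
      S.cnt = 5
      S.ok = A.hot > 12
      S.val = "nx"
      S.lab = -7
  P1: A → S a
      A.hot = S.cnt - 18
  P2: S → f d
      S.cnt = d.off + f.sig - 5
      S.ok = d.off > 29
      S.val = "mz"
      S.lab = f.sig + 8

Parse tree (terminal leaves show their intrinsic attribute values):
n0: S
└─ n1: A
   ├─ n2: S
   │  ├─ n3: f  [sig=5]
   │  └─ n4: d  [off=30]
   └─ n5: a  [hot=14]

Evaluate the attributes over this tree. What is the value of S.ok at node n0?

false

1. n1.lim = "xz"  ["xz"]
2. n3.sig = 5  [terminal]
3. n4.off = 30  [terminal]
4. n2.cnt = 30  [d.off + f.sig - 5]
5. n2.ok = true  [d.off > 29]
6. n2.val = "mz"  ["mz"]
7. n2.lab = 13  [f.sig + 8]
8. n5.hot = 14  [terminal]
9. n1.hot = 12  [S.cnt - 18]
10. n0.cnt = 5  [5]
11. n0.ok = false  [A.hot > 12]
12. n0.val = "nx"  ["nx"]
13. n0.lab = -7  [-7]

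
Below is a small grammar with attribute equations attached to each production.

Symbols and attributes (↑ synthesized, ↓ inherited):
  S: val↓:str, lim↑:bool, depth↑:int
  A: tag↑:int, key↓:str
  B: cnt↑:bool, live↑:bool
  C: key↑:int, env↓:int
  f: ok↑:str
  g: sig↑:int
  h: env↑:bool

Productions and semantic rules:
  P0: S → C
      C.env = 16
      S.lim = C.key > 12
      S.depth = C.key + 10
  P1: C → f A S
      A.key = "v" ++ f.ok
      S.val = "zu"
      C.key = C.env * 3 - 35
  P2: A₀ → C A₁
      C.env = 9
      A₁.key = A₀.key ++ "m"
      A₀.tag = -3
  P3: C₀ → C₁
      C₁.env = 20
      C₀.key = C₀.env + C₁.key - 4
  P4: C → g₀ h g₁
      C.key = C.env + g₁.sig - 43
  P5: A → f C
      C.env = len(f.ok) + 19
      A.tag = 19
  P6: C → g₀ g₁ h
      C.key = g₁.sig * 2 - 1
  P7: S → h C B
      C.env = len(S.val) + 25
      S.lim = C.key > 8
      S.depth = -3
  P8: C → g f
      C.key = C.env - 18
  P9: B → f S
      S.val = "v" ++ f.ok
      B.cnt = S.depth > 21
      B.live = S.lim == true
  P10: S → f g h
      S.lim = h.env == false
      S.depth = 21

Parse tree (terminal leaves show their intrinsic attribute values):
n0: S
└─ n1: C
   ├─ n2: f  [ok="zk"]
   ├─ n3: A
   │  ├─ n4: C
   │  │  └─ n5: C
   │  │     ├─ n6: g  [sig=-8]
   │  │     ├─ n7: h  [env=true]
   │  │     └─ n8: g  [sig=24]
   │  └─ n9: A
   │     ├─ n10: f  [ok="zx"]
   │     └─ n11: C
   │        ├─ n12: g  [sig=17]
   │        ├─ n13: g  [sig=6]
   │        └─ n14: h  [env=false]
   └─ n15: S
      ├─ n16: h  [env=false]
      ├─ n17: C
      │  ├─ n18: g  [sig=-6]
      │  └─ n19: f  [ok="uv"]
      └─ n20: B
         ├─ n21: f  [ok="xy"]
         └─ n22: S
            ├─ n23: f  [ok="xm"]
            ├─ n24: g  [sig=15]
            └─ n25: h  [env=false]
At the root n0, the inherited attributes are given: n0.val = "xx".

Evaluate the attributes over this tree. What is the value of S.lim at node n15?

1. n0.val = "xx"  [given at root]
2. n1.env = 16  [16]
3. n2.ok = "zk"  [terminal]
4. n3.key = "vzk"  ["v" ++ f.ok]
5. n4.env = 9  [9]
6. n5.env = 20  [20]
7. n6.sig = -8  [terminal]
8. n7.env = true  [terminal]
9. n8.sig = 24  [terminal]
10. n5.key = 1  [C.env + g₁.sig - 43]
11. n4.key = 6  [C₀.env + C₁.key - 4]
12. n9.key = "vzkm"  [A₀.key ++ "m"]
13. n10.ok = "zx"  [terminal]
14. n11.env = 21  [len(f.ok) + 19]
15. n12.sig = 17  [terminal]
16. n13.sig = 6  [terminal]
17. n14.env = false  [terminal]
18. n11.key = 11  [g₁.sig * 2 - 1]
19. n9.tag = 19  [19]
20. n3.tag = -3  [-3]
21. n15.val = "zu"  ["zu"]
22. n16.env = false  [terminal]
23. n17.env = 27  [len(S.val) + 25]
24. n18.sig = -6  [terminal]
25. n19.ok = "uv"  [terminal]
26. n17.key = 9  [C.env - 18]
27. n21.ok = "xy"  [terminal]
28. n22.val = "vxy"  ["v" ++ f.ok]
29. n23.ok = "xm"  [terminal]
30. n24.sig = 15  [terminal]
31. n25.env = false  [terminal]
32. n22.lim = true  [h.env == false]
33. n22.depth = 21  [21]
34. n20.cnt = false  [S.depth > 21]
35. n20.live = true  [S.lim == true]
36. n15.lim = true  [C.key > 8]
37. n15.depth = -3  [-3]
38. n1.key = 13  [C.env * 3 - 35]
39. n0.lim = true  [C.key > 12]
40. n0.depth = 23  [C.key + 10]

true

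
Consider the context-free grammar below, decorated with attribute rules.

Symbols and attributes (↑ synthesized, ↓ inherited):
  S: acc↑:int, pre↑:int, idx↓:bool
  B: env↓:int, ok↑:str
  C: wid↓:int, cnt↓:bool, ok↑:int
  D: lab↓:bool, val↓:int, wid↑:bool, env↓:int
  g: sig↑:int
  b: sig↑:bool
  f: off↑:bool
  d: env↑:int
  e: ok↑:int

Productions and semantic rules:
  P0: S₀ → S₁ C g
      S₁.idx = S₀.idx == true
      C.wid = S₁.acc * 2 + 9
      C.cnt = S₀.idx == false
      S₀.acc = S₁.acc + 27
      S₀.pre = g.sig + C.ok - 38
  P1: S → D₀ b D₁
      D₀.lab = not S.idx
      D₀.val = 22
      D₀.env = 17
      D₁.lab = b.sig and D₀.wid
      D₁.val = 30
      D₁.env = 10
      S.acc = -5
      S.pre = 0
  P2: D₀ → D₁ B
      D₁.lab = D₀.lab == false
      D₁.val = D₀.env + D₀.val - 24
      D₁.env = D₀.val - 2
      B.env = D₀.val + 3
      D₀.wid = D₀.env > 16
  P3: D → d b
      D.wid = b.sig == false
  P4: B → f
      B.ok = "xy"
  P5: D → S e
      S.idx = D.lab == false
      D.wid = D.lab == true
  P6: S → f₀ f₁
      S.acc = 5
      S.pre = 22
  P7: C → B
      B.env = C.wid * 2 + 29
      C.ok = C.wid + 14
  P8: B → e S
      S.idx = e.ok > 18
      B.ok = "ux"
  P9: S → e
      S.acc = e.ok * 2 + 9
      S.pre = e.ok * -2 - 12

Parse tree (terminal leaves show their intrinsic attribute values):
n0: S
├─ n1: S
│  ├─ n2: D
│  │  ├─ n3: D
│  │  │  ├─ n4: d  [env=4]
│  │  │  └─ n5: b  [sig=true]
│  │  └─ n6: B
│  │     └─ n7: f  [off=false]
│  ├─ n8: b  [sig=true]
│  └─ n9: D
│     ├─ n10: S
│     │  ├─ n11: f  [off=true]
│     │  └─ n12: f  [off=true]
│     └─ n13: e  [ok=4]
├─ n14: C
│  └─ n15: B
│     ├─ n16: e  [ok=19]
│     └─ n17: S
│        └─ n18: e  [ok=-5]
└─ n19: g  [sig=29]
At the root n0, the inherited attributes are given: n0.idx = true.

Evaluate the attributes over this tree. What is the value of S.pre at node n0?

1. n0.idx = true  [given at root]
2. n1.idx = true  [S₀.idx == true]
3. n2.lab = false  [not S.idx]
4. n2.val = 22  [22]
5. n2.env = 17  [17]
6. n3.lab = true  [D₀.lab == false]
7. n3.val = 15  [D₀.env + D₀.val - 24]
8. n3.env = 20  [D₀.val - 2]
9. n4.env = 4  [terminal]
10. n5.sig = true  [terminal]
11. n3.wid = false  [b.sig == false]
12. n6.env = 25  [D₀.val + 3]
13. n7.off = false  [terminal]
14. n6.ok = "xy"  ["xy"]
15. n2.wid = true  [D₀.env > 16]
16. n8.sig = true  [terminal]
17. n9.lab = true  [b.sig and D₀.wid]
18. n9.val = 30  [30]
19. n9.env = 10  [10]
20. n10.idx = false  [D.lab == false]
21. n11.off = true  [terminal]
22. n12.off = true  [terminal]
23. n10.acc = 5  [5]
24. n10.pre = 22  [22]
25. n13.ok = 4  [terminal]
26. n9.wid = true  [D.lab == true]
27. n1.acc = -5  [-5]
28. n1.pre = 0  [0]
29. n14.wid = -1  [S₁.acc * 2 + 9]
30. n14.cnt = false  [S₀.idx == false]
31. n15.env = 27  [C.wid * 2 + 29]
32. n16.ok = 19  [terminal]
33. n17.idx = true  [e.ok > 18]
34. n18.ok = -5  [terminal]
35. n17.acc = -1  [e.ok * 2 + 9]
36. n17.pre = -2  [e.ok * -2 - 12]
37. n15.ok = "ux"  ["ux"]
38. n14.ok = 13  [C.wid + 14]
39. n19.sig = 29  [terminal]
40. n0.acc = 22  [S₁.acc + 27]
41. n0.pre = 4  [g.sig + C.ok - 38]

4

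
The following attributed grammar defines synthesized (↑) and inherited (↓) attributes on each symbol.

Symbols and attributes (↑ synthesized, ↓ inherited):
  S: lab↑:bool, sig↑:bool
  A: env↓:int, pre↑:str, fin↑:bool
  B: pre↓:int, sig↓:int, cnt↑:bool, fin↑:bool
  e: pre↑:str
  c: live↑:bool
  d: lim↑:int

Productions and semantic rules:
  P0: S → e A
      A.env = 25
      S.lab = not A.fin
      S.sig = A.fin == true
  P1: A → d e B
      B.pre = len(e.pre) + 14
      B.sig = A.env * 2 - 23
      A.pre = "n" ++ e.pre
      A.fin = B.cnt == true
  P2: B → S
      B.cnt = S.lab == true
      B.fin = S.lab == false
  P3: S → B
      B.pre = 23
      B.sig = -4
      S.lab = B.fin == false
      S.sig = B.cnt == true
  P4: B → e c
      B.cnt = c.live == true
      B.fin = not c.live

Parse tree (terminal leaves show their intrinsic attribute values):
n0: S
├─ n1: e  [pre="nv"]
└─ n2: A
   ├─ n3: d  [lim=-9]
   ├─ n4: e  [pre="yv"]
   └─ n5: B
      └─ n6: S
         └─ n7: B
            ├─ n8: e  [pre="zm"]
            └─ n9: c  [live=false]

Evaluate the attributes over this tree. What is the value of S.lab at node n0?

true

1. n1.pre = "nv"  [terminal]
2. n2.env = 25  [25]
3. n3.lim = -9  [terminal]
4. n4.pre = "yv"  [terminal]
5. n5.pre = 16  [len(e.pre) + 14]
6. n5.sig = 27  [A.env * 2 - 23]
7. n7.pre = 23  [23]
8. n7.sig = -4  [-4]
9. n8.pre = "zm"  [terminal]
10. n9.live = false  [terminal]
11. n7.cnt = false  [c.live == true]
12. n7.fin = true  [not c.live]
13. n6.lab = false  [B.fin == false]
14. n6.sig = false  [B.cnt == true]
15. n5.cnt = false  [S.lab == true]
16. n5.fin = true  [S.lab == false]
17. n2.pre = "nyv"  ["n" ++ e.pre]
18. n2.fin = false  [B.cnt == true]
19. n0.lab = true  [not A.fin]
20. n0.sig = false  [A.fin == true]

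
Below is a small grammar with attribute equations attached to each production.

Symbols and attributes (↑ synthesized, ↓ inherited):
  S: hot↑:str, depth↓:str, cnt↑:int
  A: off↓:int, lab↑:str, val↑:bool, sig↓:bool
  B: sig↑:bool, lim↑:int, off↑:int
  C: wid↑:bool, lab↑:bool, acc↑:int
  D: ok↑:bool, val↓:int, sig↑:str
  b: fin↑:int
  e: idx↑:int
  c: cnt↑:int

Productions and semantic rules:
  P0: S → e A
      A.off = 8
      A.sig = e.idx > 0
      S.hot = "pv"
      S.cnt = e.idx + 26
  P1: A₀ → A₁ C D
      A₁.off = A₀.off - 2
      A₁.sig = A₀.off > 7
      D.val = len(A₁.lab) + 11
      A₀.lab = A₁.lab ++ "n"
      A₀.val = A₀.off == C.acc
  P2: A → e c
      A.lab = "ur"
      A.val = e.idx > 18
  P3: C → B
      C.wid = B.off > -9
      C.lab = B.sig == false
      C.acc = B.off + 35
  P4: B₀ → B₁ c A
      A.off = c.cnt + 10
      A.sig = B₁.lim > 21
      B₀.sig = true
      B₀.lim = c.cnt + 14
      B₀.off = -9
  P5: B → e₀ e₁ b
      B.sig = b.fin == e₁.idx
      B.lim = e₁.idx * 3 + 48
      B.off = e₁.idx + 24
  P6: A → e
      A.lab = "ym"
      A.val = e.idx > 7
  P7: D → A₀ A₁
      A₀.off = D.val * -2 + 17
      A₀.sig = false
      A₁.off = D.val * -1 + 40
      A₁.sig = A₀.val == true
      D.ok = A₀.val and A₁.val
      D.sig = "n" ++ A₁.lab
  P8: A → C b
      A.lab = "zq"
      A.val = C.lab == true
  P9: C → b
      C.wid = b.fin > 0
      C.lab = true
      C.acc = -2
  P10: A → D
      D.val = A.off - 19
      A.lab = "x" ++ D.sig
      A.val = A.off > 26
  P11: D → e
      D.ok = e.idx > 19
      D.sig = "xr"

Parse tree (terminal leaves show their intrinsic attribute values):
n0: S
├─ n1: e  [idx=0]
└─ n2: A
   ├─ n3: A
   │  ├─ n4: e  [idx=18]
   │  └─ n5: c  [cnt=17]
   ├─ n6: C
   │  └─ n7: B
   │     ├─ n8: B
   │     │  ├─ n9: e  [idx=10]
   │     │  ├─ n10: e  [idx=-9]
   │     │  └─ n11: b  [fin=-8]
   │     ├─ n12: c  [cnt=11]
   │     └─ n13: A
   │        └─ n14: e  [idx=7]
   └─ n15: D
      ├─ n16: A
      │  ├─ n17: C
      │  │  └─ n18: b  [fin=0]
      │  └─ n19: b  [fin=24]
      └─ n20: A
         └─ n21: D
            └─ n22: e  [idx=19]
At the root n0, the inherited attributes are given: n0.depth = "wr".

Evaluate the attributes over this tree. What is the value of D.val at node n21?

1. n0.depth = "wr"  [given at root]
2. n1.idx = 0  [terminal]
3. n2.off = 8  [8]
4. n2.sig = false  [e.idx > 0]
5. n3.off = 6  [A₀.off - 2]
6. n3.sig = true  [A₀.off > 7]
7. n4.idx = 18  [terminal]
8. n5.cnt = 17  [terminal]
9. n3.lab = "ur"  ["ur"]
10. n3.val = false  [e.idx > 18]
11. n9.idx = 10  [terminal]
12. n10.idx = -9  [terminal]
13. n11.fin = -8  [terminal]
14. n8.sig = false  [b.fin == e₁.idx]
15. n8.lim = 21  [e₁.idx * 3 + 48]
16. n8.off = 15  [e₁.idx + 24]
17. n12.cnt = 11  [terminal]
18. n13.off = 21  [c.cnt + 10]
19. n13.sig = false  [B₁.lim > 21]
20. n14.idx = 7  [terminal]
21. n13.lab = "ym"  ["ym"]
22. n13.val = false  [e.idx > 7]
23. n7.sig = true  [true]
24. n7.lim = 25  [c.cnt + 14]
25. n7.off = -9  [-9]
26. n6.wid = false  [B.off > -9]
27. n6.lab = false  [B.sig == false]
28. n6.acc = 26  [B.off + 35]
29. n15.val = 13  [len(A₁.lab) + 11]
30. n16.off = -9  [D.val * -2 + 17]
31. n16.sig = false  [false]
32. n18.fin = 0  [terminal]
33. n17.wid = false  [b.fin > 0]
34. n17.lab = true  [true]
35. n17.acc = -2  [-2]
36. n19.fin = 24  [terminal]
37. n16.lab = "zq"  ["zq"]
38. n16.val = true  [C.lab == true]
39. n20.off = 27  [D.val * -1 + 40]
40. n20.sig = true  [A₀.val == true]
41. n21.val = 8  [A.off - 19]
42. n22.idx = 19  [terminal]
43. n21.ok = false  [e.idx > 19]
44. n21.sig = "xr"  ["xr"]
45. n20.lab = "xxr"  ["x" ++ D.sig]
46. n20.val = true  [A.off > 26]
47. n15.ok = true  [A₀.val and A₁.val]
48. n15.sig = "nxxr"  ["n" ++ A₁.lab]
49. n2.lab = "urn"  [A₁.lab ++ "n"]
50. n2.val = false  [A₀.off == C.acc]
51. n0.hot = "pv"  ["pv"]
52. n0.cnt = 26  [e.idx + 26]

8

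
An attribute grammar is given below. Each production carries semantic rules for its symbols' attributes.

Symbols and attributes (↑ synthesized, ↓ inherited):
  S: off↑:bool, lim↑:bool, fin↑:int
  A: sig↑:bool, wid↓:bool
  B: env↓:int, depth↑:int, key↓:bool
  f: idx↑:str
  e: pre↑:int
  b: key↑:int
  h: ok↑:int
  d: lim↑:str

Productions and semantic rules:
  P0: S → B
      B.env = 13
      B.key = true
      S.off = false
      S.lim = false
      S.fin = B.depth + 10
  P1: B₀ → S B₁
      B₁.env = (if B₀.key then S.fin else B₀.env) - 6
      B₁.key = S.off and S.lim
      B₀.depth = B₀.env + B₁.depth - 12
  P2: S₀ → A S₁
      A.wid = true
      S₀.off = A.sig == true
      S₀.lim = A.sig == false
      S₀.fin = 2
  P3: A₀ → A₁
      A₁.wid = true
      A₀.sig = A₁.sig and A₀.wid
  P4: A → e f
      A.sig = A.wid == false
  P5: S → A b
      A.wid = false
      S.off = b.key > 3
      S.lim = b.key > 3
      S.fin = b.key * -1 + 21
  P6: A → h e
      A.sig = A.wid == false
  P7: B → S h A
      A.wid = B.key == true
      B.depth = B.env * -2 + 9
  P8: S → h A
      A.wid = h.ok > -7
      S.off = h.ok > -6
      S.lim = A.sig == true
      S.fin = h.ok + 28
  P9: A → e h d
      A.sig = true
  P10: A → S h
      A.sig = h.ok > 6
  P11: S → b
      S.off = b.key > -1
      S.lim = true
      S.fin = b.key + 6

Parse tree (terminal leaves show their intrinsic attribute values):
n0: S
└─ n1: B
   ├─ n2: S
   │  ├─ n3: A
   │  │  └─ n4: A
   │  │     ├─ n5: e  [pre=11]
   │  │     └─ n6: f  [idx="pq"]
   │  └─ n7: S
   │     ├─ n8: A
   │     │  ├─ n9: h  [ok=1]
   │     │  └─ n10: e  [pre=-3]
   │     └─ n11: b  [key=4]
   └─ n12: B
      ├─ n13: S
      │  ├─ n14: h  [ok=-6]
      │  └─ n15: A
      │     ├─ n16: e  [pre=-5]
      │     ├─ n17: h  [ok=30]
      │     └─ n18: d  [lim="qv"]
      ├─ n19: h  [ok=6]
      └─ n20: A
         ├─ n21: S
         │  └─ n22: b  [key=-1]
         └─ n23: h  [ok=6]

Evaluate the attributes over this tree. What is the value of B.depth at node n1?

18

1. n1.env = 13  [13]
2. n1.key = true  [true]
3. n3.wid = true  [true]
4. n4.wid = true  [true]
5. n5.pre = 11  [terminal]
6. n6.idx = "pq"  [terminal]
7. n4.sig = false  [A.wid == false]
8. n3.sig = false  [A₁.sig and A₀.wid]
9. n8.wid = false  [false]
10. n9.ok = 1  [terminal]
11. n10.pre = -3  [terminal]
12. n8.sig = true  [A.wid == false]
13. n11.key = 4  [terminal]
14. n7.off = true  [b.key > 3]
15. n7.lim = true  [b.key > 3]
16. n7.fin = 17  [b.key * -1 + 21]
17. n2.off = false  [A.sig == true]
18. n2.lim = true  [A.sig == false]
19. n2.fin = 2  [2]
20. n12.env = -4  [(if B₀.key then S.fin else B₀.env) - 6]
21. n12.key = false  [S.off and S.lim]
22. n14.ok = -6  [terminal]
23. n15.wid = true  [h.ok > -7]
24. n16.pre = -5  [terminal]
25. n17.ok = 30  [terminal]
26. n18.lim = "qv"  [terminal]
27. n15.sig = true  [true]
28. n13.off = false  [h.ok > -6]
29. n13.lim = true  [A.sig == true]
30. n13.fin = 22  [h.ok + 28]
31. n19.ok = 6  [terminal]
32. n20.wid = false  [B.key == true]
33. n22.key = -1  [terminal]
34. n21.off = false  [b.key > -1]
35. n21.lim = true  [true]
36. n21.fin = 5  [b.key + 6]
37. n23.ok = 6  [terminal]
38. n20.sig = false  [h.ok > 6]
39. n12.depth = 17  [B.env * -2 + 9]
40. n1.depth = 18  [B₀.env + B₁.depth - 12]
41. n0.off = false  [false]
42. n0.lim = false  [false]
43. n0.fin = 28  [B.depth + 10]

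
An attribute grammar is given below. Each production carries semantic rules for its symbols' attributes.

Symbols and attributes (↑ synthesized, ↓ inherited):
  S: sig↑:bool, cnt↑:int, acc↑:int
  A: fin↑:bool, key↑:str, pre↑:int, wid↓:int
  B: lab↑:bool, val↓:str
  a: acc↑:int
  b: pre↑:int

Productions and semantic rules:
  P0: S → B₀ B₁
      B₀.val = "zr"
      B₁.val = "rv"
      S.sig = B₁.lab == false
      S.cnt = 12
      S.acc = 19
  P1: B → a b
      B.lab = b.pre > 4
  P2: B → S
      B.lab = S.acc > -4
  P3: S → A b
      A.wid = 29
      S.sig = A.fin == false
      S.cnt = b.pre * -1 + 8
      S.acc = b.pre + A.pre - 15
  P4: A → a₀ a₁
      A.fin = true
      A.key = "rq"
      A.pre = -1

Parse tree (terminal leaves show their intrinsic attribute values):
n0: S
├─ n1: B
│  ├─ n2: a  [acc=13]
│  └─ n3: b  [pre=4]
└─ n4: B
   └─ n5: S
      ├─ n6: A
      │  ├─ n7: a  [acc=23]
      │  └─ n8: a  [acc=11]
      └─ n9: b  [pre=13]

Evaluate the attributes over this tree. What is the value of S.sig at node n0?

false

1. n1.val = "zr"  ["zr"]
2. n2.acc = 13  [terminal]
3. n3.pre = 4  [terminal]
4. n1.lab = false  [b.pre > 4]
5. n4.val = "rv"  ["rv"]
6. n6.wid = 29  [29]
7. n7.acc = 23  [terminal]
8. n8.acc = 11  [terminal]
9. n6.fin = true  [true]
10. n6.key = "rq"  ["rq"]
11. n6.pre = -1  [-1]
12. n9.pre = 13  [terminal]
13. n5.sig = false  [A.fin == false]
14. n5.cnt = -5  [b.pre * -1 + 8]
15. n5.acc = -3  [b.pre + A.pre - 15]
16. n4.lab = true  [S.acc > -4]
17. n0.sig = false  [B₁.lab == false]
18. n0.cnt = 12  [12]
19. n0.acc = 19  [19]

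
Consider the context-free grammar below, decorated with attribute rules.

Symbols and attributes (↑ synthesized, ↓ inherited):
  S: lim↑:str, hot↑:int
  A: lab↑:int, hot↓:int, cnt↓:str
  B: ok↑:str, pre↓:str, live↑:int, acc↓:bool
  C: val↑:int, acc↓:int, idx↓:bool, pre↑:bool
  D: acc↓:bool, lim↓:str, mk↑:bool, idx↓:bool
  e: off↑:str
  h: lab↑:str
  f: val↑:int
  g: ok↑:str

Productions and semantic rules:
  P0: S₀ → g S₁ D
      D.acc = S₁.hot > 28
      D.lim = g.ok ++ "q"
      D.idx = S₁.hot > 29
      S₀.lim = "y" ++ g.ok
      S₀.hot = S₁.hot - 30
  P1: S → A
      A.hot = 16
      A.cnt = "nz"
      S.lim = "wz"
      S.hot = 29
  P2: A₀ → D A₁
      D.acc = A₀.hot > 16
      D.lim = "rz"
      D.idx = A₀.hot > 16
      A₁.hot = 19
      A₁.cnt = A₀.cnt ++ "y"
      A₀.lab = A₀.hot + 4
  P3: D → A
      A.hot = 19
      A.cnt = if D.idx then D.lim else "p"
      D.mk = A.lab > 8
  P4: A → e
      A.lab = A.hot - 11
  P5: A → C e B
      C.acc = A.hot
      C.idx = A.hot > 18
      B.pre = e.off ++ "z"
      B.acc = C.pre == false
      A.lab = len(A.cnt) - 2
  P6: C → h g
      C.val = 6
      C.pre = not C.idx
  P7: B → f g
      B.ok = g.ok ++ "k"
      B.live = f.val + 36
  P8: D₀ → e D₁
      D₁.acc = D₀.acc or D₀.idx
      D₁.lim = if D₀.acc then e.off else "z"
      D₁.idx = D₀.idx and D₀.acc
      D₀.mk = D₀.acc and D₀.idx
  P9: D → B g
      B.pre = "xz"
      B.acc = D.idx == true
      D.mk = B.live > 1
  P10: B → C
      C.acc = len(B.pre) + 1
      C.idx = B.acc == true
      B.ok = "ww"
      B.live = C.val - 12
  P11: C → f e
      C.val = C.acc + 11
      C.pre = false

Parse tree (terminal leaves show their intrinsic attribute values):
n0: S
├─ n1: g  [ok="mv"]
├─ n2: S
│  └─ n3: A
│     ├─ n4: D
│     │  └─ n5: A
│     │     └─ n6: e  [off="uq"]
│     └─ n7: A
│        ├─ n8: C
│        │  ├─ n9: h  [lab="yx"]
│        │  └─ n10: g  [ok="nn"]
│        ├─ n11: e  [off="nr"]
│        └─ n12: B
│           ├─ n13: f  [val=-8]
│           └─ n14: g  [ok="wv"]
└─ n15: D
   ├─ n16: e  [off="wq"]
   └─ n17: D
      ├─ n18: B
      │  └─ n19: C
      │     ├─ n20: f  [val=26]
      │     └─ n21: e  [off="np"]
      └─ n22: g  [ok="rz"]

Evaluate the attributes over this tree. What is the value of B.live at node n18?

2

1. n1.ok = "mv"  [terminal]
2. n3.hot = 16  [16]
3. n3.cnt = "nz"  ["nz"]
4. n4.acc = false  [A₀.hot > 16]
5. n4.lim = "rz"  ["rz"]
6. n4.idx = false  [A₀.hot > 16]
7. n5.hot = 19  [19]
8. n5.cnt = "p"  [if D.idx then D.lim else "p"]
9. n6.off = "uq"  [terminal]
10. n5.lab = 8  [A.hot - 11]
11. n4.mk = false  [A.lab > 8]
12. n7.hot = 19  [19]
13. n7.cnt = "nzy"  [A₀.cnt ++ "y"]
14. n8.acc = 19  [A.hot]
15. n8.idx = true  [A.hot > 18]
16. n9.lab = "yx"  [terminal]
17. n10.ok = "nn"  [terminal]
18. n8.val = 6  [6]
19. n8.pre = false  [not C.idx]
20. n11.off = "nr"  [terminal]
21. n12.pre = "nrz"  [e.off ++ "z"]
22. n12.acc = true  [C.pre == false]
23. n13.val = -8  [terminal]
24. n14.ok = "wv"  [terminal]
25. n12.ok = "wvk"  [g.ok ++ "k"]
26. n12.live = 28  [f.val + 36]
27. n7.lab = 1  [len(A.cnt) - 2]
28. n3.lab = 20  [A₀.hot + 4]
29. n2.lim = "wz"  ["wz"]
30. n2.hot = 29  [29]
31. n15.acc = true  [S₁.hot > 28]
32. n15.lim = "mvq"  [g.ok ++ "q"]
33. n15.idx = false  [S₁.hot > 29]
34. n16.off = "wq"  [terminal]
35. n17.acc = true  [D₀.acc or D₀.idx]
36. n17.lim = "wq"  [if D₀.acc then e.off else "z"]
37. n17.idx = false  [D₀.idx and D₀.acc]
38. n18.pre = "xz"  ["xz"]
39. n18.acc = false  [D.idx == true]
40. n19.acc = 3  [len(B.pre) + 1]
41. n19.idx = false  [B.acc == true]
42. n20.val = 26  [terminal]
43. n21.off = "np"  [terminal]
44. n19.val = 14  [C.acc + 11]
45. n19.pre = false  [false]
46. n18.ok = "ww"  ["ww"]
47. n18.live = 2  [C.val - 12]
48. n22.ok = "rz"  [terminal]
49. n17.mk = true  [B.live > 1]
50. n15.mk = false  [D₀.acc and D₀.idx]
51. n0.lim = "ymv"  ["y" ++ g.ok]
52. n0.hot = -1  [S₁.hot - 30]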